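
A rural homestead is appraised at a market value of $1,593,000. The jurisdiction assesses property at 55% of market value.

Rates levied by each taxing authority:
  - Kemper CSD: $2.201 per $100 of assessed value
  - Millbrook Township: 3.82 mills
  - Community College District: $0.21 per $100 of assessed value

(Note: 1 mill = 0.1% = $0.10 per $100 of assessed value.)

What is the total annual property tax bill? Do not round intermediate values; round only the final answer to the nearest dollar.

Assessed value = $1,593,000 × 0.55 = $876,150
Kemper CSD: $876,150 × 0.02201 = $19,284.0615
Millbrook Township: $876,150 × 0.00382 = $3,346.893
Community College District: $876,150 × 0.0021 = $1,839.915
Total = $24,470.8695

$24,471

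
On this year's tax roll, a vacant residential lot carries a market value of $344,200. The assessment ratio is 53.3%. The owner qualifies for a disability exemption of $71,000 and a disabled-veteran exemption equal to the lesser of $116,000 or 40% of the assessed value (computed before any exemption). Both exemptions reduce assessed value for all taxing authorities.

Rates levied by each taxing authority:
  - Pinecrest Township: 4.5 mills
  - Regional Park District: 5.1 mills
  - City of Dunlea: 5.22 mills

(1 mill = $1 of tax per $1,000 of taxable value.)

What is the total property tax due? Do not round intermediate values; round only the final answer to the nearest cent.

Assessed value = $344,200 × 0.533 = $183,458.6
Disabled-veteran exemption = min($116,000, 40% × $183,458.6) = min($116,000, $73,383.44) = $73,383.44 (percentage binds)
Taxable value = $183,458.6 − $71,000 − $73,383.44 = $39,075.16
Pinecrest Township: $39,075.16 × 0.0045 = $175.83822
Regional Park District: $39,075.16 × 0.0051 = $199.283316
City of Dunlea: $39,075.16 × 0.00522 = $203.9723352
Total = $579.0938712

$579.09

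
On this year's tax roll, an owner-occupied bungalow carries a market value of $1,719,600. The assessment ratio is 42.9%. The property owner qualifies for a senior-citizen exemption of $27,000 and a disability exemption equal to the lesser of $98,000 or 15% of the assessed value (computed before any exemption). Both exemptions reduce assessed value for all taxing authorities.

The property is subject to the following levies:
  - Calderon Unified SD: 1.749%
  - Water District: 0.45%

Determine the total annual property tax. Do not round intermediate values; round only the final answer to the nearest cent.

$13,473.46

Assessed value = $1,719,600 × 0.429 = $737,708.4
Disability exemption = min($98,000, 15% × $737,708.4) = min($98,000, $110,656.26) = $98,000 (dollar cap binds)
Taxable value = $737,708.4 − $27,000 − $98,000 = $612,708.4
Calderon Unified SD: $612,708.4 × 0.01749 = $10,716.269916
Water District: $612,708.4 × 0.0045 = $2,757.1878
Total = $13,473.457716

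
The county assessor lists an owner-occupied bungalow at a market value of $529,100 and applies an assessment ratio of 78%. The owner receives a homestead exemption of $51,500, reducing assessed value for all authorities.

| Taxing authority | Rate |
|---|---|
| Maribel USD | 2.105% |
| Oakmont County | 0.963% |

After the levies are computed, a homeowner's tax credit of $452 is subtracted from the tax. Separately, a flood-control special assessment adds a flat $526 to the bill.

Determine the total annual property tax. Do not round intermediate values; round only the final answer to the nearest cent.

$11,155.55

Assessed value = $529,100 × 0.78 = $412,698
Taxable value = $412,698 − $51,500 = $361,198
Maribel USD: $361,198 × 0.02105 = $7,603.2179
Oakmont County: $361,198 × 0.00963 = $3,478.33674
Levies subtotal = $11,081.55464
After credit = $11,081.55464 − $452 = $10,629.55464
Total = $10,629.55464 + $526 = $11,155.55464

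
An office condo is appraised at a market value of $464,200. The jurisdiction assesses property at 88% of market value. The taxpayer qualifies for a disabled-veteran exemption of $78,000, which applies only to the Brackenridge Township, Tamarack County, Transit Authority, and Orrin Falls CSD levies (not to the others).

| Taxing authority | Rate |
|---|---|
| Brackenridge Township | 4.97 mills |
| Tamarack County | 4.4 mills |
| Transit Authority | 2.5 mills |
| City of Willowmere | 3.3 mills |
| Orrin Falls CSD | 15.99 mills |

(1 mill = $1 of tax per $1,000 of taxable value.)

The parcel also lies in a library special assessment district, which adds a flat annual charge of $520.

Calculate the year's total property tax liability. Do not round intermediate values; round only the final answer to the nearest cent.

$11,075.66

Assessed value = $464,200 × 0.88 = $408,496
Brackenridge Township: ($408,496 − $78,000) × 0.00497 = $330,496 × 0.00497 = $1,642.56512
Tamarack County: ($408,496 − $78,000) × 0.0044 = $330,496 × 0.0044 = $1,454.1824
Transit Authority: ($408,496 − $78,000) × 0.0025 = $330,496 × 0.0025 = $826.24
City of Willowmere: $408,496 × 0.0033 = $1,348.0368
Orrin Falls CSD: ($408,496 − $78,000) × 0.01599 = $330,496 × 0.01599 = $5,284.63104
Levies subtotal = $10,555.65536
Total = $10,555.65536 + $520 = $11,075.65536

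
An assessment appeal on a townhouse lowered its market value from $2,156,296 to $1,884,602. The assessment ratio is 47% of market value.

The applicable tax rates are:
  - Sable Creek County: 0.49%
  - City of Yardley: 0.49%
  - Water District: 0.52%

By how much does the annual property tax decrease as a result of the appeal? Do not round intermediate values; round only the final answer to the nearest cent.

$1,915.44

Old assessed value = $2,156,296 × 0.47 = $1,013,459.12
New assessed value = $1,884,602 × 0.47 = $885,762.94
Combined rate = 0.0049 + 0.0049 + 0.0052 = 0.015
Old tax = $1,013,459.12 × 0.015 = $15,201.8868
New tax = $885,762.94 × 0.015 = $13,286.4441
Reduction = $15,201.8868 − $13,286.4441 = $1,915.4427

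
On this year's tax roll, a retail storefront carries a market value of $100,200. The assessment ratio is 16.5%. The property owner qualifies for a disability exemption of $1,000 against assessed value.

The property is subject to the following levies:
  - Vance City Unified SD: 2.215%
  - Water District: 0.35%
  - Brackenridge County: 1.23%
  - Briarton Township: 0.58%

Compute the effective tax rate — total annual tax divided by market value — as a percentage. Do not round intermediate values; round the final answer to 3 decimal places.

Assessed value = $100,200 × 0.165 = $16,533
Taxable value = $16,533 − $1,000 = $15,533
Vance City Unified SD: $15,533 × 0.02215 = $344.05595
Water District: $15,533 × 0.0035 = $54.3655
Brackenridge County: $15,533 × 0.0123 = $191.0559
Briarton Township: $15,533 × 0.0058 = $90.0914
Total tax = $679.56875
Effective rate = $679.56875 ÷ $100,200 = 0.678% of market value

0.678%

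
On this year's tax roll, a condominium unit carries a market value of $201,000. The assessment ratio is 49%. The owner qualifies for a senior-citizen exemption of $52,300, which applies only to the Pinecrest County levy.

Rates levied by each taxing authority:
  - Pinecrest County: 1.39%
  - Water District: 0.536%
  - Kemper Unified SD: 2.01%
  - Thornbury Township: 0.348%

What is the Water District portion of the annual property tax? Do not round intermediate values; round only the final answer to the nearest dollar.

Assessed value = $201,000 × 0.49 = $98,490
Water District taxable value = $98,490 (exemption does not apply)
Water District levy = $98,490 × 0.00536 = $527.9064

$528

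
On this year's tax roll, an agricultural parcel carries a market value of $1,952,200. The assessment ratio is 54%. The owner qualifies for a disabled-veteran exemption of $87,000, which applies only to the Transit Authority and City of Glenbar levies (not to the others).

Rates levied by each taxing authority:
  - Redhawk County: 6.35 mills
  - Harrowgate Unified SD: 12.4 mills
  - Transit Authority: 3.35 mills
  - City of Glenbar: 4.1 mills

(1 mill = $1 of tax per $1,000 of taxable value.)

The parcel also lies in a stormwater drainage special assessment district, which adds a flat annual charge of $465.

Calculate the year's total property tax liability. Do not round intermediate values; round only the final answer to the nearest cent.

Assessed value = $1,952,200 × 0.54 = $1,054,188
Redhawk County: $1,054,188 × 0.00635 = $6,694.0938
Harrowgate Unified SD: $1,054,188 × 0.0124 = $13,071.9312
Transit Authority: ($1,054,188 − $87,000) × 0.00335 = $967,188 × 0.00335 = $3,240.0798
City of Glenbar: ($1,054,188 − $87,000) × 0.0041 = $967,188 × 0.0041 = $3,965.4708
Levies subtotal = $26,971.5756
Total = $26,971.5756 + $465 = $27,436.5756

$27,436.58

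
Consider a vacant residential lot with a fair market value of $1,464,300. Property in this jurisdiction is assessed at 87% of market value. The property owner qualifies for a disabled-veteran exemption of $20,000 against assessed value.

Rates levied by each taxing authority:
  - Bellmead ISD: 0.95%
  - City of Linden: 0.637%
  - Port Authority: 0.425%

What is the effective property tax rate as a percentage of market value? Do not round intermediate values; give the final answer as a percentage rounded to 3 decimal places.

Assessed value = $1,464,300 × 0.87 = $1,273,941
Taxable value = $1,273,941 − $20,000 = $1,253,941
Bellmead ISD: $1,253,941 × 0.0095 = $11,912.4395
City of Linden: $1,253,941 × 0.00637 = $7,987.60417
Port Authority: $1,253,941 × 0.00425 = $5,329.24925
Total tax = $25,229.29292
Effective rate = $25,229.29292 ÷ $1,464,300 = 1.723% of market value

1.723%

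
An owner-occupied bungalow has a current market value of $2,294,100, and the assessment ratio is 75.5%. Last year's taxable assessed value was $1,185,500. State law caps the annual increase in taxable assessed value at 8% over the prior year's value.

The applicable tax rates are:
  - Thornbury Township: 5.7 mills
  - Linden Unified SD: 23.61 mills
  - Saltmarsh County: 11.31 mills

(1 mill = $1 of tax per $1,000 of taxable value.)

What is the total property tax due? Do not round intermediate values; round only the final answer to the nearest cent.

Uncapped assessed value = $2,294,100 × 0.755 = $1,732,045.5
Cap limit = $1,185,500 × 1.08 = $1,280,340
Taxable assessed value = min($1,732,045.5, $1,280,340) = $1,280,340 (cap binds)
Thornbury Township: $1,280,340 × 0.0057 = $7,297.938
Linden Unified SD: $1,280,340 × 0.02361 = $30,228.8274
Saltmarsh County: $1,280,340 × 0.01131 = $14,480.6454
Total = $52,007.4108

$52,007.41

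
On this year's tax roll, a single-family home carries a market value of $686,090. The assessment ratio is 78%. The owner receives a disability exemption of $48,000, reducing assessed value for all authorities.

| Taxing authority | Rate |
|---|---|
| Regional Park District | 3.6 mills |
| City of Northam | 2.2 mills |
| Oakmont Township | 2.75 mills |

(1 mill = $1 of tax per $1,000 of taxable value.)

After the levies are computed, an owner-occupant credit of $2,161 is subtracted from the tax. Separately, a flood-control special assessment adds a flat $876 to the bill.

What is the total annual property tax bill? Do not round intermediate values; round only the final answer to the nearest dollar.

Assessed value = $686,090 × 0.78 = $535,150.2
Taxable value = $535,150.2 − $48,000 = $487,150.2
Regional Park District: $487,150.2 × 0.0036 = $1,753.74072
City of Northam: $487,150.2 × 0.0022 = $1,071.73044
Oakmont Township: $487,150.2 × 0.00275 = $1,339.66305
Levies subtotal = $4,165.13421
After credit = $4,165.13421 − $2,161 = $2,004.13421
Total = $2,004.13421 + $876 = $2,880.13421

$2,880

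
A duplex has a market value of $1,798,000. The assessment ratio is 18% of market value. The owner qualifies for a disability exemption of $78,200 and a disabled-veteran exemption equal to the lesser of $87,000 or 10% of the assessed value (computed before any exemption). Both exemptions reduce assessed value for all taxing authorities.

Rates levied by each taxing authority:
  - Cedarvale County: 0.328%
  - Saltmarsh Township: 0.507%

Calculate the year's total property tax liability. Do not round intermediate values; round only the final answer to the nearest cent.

Assessed value = $1,798,000 × 0.18 = $323,640
Disabled-veteran exemption = min($87,000, 10% × $323,640) = min($87,000, $32,364) = $32,364 (percentage binds)
Taxable value = $323,640 − $78,200 − $32,364 = $213,076
Cedarvale County: $213,076 × 0.00328 = $698.88928
Saltmarsh Township: $213,076 × 0.00507 = $1,080.29532
Total = $1,779.1846

$1,779.18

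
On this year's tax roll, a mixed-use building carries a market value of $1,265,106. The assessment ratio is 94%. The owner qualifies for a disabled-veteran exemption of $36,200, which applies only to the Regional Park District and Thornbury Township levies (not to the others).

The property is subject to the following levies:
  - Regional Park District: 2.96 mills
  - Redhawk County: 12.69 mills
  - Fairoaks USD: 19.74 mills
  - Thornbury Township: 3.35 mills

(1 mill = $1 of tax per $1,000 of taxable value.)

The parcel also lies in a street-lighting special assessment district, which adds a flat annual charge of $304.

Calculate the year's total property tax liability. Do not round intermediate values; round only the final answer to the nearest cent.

$46,145.17

Assessed value = $1,265,106 × 0.94 = $1,189,199.64
Regional Park District: ($1,189,199.64 − $36,200) × 0.00296 = $1,152,999.64 × 0.00296 = $3,412.8789344
Redhawk County: $1,189,199.64 × 0.01269 = $15,090.9434316
Fairoaks USD: $1,189,199.64 × 0.01974 = $23,474.8008936
Thornbury Township: ($1,189,199.64 − $36,200) × 0.00335 = $1,152,999.64 × 0.00335 = $3,862.548794
Levies subtotal = $45,841.1720536
Total = $45,841.1720536 + $304 = $46,145.1720536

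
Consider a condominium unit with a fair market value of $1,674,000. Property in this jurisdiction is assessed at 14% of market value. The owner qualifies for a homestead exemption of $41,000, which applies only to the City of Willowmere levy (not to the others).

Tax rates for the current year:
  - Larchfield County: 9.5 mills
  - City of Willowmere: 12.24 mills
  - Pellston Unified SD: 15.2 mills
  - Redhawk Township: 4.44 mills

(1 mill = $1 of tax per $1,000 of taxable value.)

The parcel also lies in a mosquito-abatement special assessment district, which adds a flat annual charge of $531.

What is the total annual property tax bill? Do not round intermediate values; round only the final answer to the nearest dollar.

$9,727

Assessed value = $1,674,000 × 0.14 = $234,360
Larchfield County: $234,360 × 0.0095 = $2,226.42
City of Willowmere: ($234,360 − $41,000) × 0.01224 = $193,360 × 0.01224 = $2,366.7264
Pellston Unified SD: $234,360 × 0.0152 = $3,562.272
Redhawk Township: $234,360 × 0.00444 = $1,040.5584
Levies subtotal = $9,195.9768
Total = $9,195.9768 + $531 = $9,726.9768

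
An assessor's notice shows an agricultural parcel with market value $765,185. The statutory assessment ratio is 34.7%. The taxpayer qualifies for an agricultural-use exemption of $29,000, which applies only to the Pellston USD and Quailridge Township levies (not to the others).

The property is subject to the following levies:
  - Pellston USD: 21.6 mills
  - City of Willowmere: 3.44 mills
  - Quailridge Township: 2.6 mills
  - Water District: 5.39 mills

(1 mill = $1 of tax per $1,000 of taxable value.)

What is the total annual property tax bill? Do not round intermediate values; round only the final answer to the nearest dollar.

$8,068

Assessed value = $765,185 × 0.347 = $265,519.195
Pellston USD: ($265,519.195 − $29,000) × 0.0216 = $236,519.195 × 0.0216 = $5,108.814612
City of Willowmere: $265,519.195 × 0.00344 = $913.3860308
Quailridge Township: ($265,519.195 − $29,000) × 0.0026 = $236,519.195 × 0.0026 = $614.949907
Water District: $265,519.195 × 0.00539 = $1,431.14846105
Total = $8,068.29901085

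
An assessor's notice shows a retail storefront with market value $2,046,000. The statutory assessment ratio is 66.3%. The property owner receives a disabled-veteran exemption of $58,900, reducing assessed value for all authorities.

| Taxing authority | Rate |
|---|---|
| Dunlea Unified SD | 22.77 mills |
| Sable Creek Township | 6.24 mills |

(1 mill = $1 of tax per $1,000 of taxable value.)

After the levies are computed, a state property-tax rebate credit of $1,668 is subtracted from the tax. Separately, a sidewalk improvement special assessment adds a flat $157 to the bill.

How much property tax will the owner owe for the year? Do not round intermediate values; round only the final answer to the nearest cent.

Assessed value = $2,046,000 × 0.663 = $1,356,498
Taxable value = $1,356,498 − $58,900 = $1,297,598
Dunlea Unified SD: $1,297,598 × 0.02277 = $29,546.30646
Sable Creek Township: $1,297,598 × 0.00624 = $8,097.01152
Levies subtotal = $37,643.31798
After credit = $37,643.31798 − $1,668 = $35,975.31798
Total = $35,975.31798 + $157 = $36,132.31798

$36,132.32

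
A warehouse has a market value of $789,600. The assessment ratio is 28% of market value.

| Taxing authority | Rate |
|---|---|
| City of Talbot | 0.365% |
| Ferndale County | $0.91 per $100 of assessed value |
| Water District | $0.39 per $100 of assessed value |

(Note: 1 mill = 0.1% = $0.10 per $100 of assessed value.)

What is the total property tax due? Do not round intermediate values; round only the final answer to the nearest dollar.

Assessed value = $789,600 × 0.28 = $221,088
City of Talbot: $221,088 × 0.00365 = $806.9712
Ferndale County: $221,088 × 0.0091 = $2,011.9008
Water District: $221,088 × 0.0039 = $862.2432
Total = $3,681.1152

$3,681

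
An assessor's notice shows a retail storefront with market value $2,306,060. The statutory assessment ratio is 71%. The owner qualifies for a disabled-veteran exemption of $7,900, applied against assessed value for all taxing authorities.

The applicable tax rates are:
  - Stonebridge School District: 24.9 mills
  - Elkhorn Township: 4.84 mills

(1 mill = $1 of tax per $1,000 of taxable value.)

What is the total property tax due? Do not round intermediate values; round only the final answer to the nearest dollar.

Assessed value = $2,306,060 × 0.71 = $1,637,302.6
Taxable value = $1,637,302.6 − $7,900 = $1,629,402.6
Stonebridge School District: $1,629,402.6 × 0.0249 = $40,572.12474
Elkhorn Township: $1,629,402.6 × 0.00484 = $7,886.308584
Total = $40,572.12474 + $7,886.308584 = $48,458.433324

$48,458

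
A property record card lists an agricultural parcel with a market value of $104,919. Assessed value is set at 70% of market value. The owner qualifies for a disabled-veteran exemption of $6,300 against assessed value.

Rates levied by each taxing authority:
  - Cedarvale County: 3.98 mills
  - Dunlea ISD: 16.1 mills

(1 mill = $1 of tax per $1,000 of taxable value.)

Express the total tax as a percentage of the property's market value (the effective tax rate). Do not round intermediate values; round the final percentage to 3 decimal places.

1.285%

Assessed value = $104,919 × 0.7 = $73,443.3
Taxable value = $73,443.3 − $6,300 = $67,143.3
Cedarvale County: $67,143.3 × 0.00398 = $267.230334
Dunlea ISD: $67,143.3 × 0.0161 = $1,081.00713
Total tax = $1,348.237464
Effective rate = $1,348.237464 ÷ $104,919 = 1.285% of market value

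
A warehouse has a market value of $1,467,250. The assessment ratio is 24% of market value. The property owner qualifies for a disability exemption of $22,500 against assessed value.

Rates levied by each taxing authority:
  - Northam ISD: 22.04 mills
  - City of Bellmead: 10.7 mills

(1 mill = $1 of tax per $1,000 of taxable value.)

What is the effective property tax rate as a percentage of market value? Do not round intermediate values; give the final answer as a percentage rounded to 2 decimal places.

0.74%

Assessed value = $1,467,250 × 0.24 = $352,140
Taxable value = $352,140 − $22,500 = $329,640
Northam ISD: $329,640 × 0.02204 = $7,265.2656
City of Bellmead: $329,640 × 0.0107 = $3,527.148
Total tax = $10,792.4136
Effective rate = $10,792.4136 ÷ $1,467,250 = 0.74% of market value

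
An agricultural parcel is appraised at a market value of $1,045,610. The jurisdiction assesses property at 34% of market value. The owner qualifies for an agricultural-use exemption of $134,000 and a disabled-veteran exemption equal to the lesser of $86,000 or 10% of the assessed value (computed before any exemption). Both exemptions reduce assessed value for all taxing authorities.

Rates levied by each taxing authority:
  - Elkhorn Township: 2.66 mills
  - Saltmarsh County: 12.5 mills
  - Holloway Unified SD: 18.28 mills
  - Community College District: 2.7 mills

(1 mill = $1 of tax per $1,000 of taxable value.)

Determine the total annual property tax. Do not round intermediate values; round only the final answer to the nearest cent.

Assessed value = $1,045,610 × 0.34 = $355,507.4
Disabled-veteran exemption = min($86,000, 10% × $355,507.4) = min($86,000, $35,550.74) = $35,550.74 (percentage binds)
Taxable value = $355,507.4 − $134,000 − $35,550.74 = $185,956.66
Elkhorn Township: $185,956.66 × 0.00266 = $494.6447156
Saltmarsh County: $185,956.66 × 0.0125 = $2,324.45825
Holloway Unified SD: $185,956.66 × 0.01828 = $3,399.2877448
Community College District: $185,956.66 × 0.0027 = $502.082982
Total = $6,720.4736924

$6,720.47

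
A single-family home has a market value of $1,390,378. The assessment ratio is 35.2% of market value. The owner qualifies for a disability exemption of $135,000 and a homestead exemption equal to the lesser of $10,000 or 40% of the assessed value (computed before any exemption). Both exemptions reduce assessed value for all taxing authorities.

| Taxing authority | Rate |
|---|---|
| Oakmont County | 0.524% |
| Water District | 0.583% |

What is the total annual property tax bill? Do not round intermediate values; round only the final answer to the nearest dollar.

Assessed value = $1,390,378 × 0.352 = $489,413.056
Homestead exemption = min($10,000, 40% × $489,413.056) = min($10,000, $195,765.2224) = $10,000 (dollar cap binds)
Taxable value = $489,413.056 − $135,000 − $10,000 = $344,413.056
Oakmont County: $344,413.056 × 0.00524 = $1,804.72441344
Water District: $344,413.056 × 0.00583 = $2,007.92811648
Total = $3,812.65252992

$3,813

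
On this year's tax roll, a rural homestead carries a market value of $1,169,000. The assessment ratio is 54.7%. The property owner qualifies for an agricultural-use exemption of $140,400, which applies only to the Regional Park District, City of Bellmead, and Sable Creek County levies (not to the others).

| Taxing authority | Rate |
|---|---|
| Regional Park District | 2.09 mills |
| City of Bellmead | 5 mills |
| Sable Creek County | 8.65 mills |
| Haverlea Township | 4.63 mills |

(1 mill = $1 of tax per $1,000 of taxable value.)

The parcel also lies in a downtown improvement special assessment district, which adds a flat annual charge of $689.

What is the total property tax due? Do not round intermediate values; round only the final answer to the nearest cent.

$11,504.56

Assessed value = $1,169,000 × 0.547 = $639,443
Regional Park District: ($639,443 − $140,400) × 0.00209 = $499,043 × 0.00209 = $1,042.99987
City of Bellmead: ($639,443 − $140,400) × 0.005 = $499,043 × 0.005 = $2,495.215
Sable Creek County: ($639,443 − $140,400) × 0.00865 = $499,043 × 0.00865 = $4,316.72195
Haverlea Township: $639,443 × 0.00463 = $2,960.62109
Levies subtotal = $10,815.55791
Total = $10,815.55791 + $689 = $11,504.55791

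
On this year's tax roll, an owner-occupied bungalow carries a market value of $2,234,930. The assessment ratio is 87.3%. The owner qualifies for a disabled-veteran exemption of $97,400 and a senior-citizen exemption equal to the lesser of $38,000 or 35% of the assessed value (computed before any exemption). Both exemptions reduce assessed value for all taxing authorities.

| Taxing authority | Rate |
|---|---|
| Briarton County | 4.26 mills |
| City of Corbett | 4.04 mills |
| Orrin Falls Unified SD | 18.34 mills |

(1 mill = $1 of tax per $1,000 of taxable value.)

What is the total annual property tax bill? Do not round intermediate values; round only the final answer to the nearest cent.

$48,370.09

Assessed value = $2,234,930 × 0.873 = $1,951,093.89
Senior-citizen exemption = min($38,000, 35% × $1,951,093.89) = min($38,000, $682,882.8615) = $38,000 (dollar cap binds)
Taxable value = $1,951,093.89 − $97,400 − $38,000 = $1,815,693.89
Briarton County: $1,815,693.89 × 0.00426 = $7,734.8559714
City of Corbett: $1,815,693.89 × 0.00404 = $7,335.4033156
Orrin Falls Unified SD: $1,815,693.89 × 0.01834 = $33,299.8259426
Total = $48,370.0852296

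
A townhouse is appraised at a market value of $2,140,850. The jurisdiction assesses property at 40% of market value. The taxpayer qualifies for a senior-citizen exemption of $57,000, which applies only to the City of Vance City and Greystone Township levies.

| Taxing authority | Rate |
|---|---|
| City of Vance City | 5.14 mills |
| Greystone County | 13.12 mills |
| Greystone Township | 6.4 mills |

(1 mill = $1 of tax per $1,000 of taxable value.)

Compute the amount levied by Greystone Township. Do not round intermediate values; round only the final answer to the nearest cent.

Assessed value = $2,140,850 × 0.4 = $856,340
Greystone Township taxable value = $856,340 − $57,000 = $799,340
Greystone Township levy = $799,340 × 0.0064 = $5,115.776

$5,115.78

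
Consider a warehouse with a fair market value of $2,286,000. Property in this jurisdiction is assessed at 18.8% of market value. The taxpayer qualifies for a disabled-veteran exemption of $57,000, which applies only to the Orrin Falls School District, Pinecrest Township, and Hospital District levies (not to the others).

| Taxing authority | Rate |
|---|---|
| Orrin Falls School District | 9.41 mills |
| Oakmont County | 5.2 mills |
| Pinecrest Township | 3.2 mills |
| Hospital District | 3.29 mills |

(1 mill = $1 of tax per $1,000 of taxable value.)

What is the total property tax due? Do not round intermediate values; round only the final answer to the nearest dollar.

$8,162

Assessed value = $2,286,000 × 0.188 = $429,768
Orrin Falls School District: ($429,768 − $57,000) × 0.00941 = $372,768 × 0.00941 = $3,507.74688
Oakmont County: $429,768 × 0.0052 = $2,234.7936
Pinecrest Township: ($429,768 − $57,000) × 0.0032 = $372,768 × 0.0032 = $1,192.8576
Hospital District: ($429,768 − $57,000) × 0.00329 = $372,768 × 0.00329 = $1,226.40672
Total = $8,161.8048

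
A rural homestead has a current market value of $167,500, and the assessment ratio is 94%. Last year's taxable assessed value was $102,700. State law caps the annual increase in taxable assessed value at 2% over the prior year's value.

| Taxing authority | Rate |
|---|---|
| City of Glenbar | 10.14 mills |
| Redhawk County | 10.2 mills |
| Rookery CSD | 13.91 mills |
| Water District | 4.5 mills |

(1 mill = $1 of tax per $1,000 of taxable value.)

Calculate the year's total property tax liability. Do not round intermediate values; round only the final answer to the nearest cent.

Uncapped assessed value = $167,500 × 0.94 = $157,450
Cap limit = $102,700 × 1.02 = $104,754
Taxable assessed value = min($157,450, $104,754) = $104,754 (cap binds)
City of Glenbar: $104,754 × 0.01014 = $1,062.20556
Redhawk County: $104,754 × 0.0102 = $1,068.4908
Rookery CSD: $104,754 × 0.01391 = $1,457.12814
Water District: $104,754 × 0.0045 = $471.393
Total = $4,059.2175

$4,059.22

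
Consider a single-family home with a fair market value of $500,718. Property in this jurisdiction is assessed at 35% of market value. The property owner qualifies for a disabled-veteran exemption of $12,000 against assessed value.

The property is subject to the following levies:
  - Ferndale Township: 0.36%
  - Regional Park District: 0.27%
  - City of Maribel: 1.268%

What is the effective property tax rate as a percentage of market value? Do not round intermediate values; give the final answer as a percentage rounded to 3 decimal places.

Assessed value = $500,718 × 0.35 = $175,251.3
Taxable value = $175,251.3 − $12,000 = $163,251.3
Ferndale Township: $163,251.3 × 0.0036 = $587.70468
Regional Park District: $163,251.3 × 0.0027 = $440.77851
City of Maribel: $163,251.3 × 0.01268 = $2,070.026484
Total tax = $3,098.509674
Effective rate = $3,098.509674 ÷ $500,718 = 0.619% of market value

0.619%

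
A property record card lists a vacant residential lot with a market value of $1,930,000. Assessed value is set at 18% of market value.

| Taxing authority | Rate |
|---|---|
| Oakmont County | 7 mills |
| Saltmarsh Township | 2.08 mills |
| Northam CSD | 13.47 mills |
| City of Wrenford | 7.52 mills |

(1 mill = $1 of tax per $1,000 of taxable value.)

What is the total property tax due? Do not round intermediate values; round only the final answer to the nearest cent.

$10,446.32

Assessed value = $1,930,000 × 0.18 = $347,400
Oakmont County: $347,400 × 0.007 = $2,431.8
Saltmarsh Township: $347,400 × 0.00208 = $722.592
Northam CSD: $347,400 × 0.01347 = $4,679.478
City of Wrenford: $347,400 × 0.00752 = $2,612.448
Total = $2,431.8 + $722.592 + $4,679.478 + $2,612.448 = $10,446.318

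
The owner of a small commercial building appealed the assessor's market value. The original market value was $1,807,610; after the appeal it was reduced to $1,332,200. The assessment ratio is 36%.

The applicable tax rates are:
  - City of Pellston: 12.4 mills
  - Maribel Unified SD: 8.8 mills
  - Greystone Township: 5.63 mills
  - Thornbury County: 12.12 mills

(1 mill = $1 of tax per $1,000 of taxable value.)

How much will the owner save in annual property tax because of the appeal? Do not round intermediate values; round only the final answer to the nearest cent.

Old assessed value = $1,807,610 × 0.36 = $650,739.6
New assessed value = $1,332,200 × 0.36 = $479,592
Combined rate = 0.0124 + 0.0088 + 0.00563 + 0.01212 = 0.03895
Old tax = $650,739.6 × 0.03895 = $25,346.30742
New tax = $479,592 × 0.03895 = $18,680.1084
Reduction = $25,346.30742 − $18,680.1084 = $6,666.19902

$6,666.20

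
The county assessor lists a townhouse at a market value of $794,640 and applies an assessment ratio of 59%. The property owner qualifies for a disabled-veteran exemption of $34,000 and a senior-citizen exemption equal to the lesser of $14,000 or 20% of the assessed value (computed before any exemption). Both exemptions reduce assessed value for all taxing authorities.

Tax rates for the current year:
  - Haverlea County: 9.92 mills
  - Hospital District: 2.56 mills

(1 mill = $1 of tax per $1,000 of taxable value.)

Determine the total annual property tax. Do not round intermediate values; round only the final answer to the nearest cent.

$5,252.05

Assessed value = $794,640 × 0.59 = $468,837.6
Senior-citizen exemption = min($14,000, 20% × $468,837.6) = min($14,000, $93,767.52) = $14,000 (dollar cap binds)
Taxable value = $468,837.6 − $34,000 − $14,000 = $420,837.6
Haverlea County: $420,837.6 × 0.00992 = $4,174.708992
Hospital District: $420,837.6 × 0.00256 = $1,077.344256
Total = $5,252.053248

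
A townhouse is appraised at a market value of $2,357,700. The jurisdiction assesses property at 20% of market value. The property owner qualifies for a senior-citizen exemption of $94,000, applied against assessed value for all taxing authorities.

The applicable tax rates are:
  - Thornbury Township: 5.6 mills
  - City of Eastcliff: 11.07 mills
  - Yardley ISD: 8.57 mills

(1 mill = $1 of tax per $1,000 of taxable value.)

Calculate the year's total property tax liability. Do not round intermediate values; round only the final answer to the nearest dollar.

Assessed value = $2,357,700 × 0.2 = $471,540
Taxable value = $471,540 − $94,000 = $377,540
Thornbury Township: $377,540 × 0.0056 = $2,114.224
City of Eastcliff: $377,540 × 0.01107 = $4,179.3678
Yardley ISD: $377,540 × 0.00857 = $3,235.5178
Total = $2,114.224 + $4,179.3678 + $3,235.5178 = $9,529.1096

$9,529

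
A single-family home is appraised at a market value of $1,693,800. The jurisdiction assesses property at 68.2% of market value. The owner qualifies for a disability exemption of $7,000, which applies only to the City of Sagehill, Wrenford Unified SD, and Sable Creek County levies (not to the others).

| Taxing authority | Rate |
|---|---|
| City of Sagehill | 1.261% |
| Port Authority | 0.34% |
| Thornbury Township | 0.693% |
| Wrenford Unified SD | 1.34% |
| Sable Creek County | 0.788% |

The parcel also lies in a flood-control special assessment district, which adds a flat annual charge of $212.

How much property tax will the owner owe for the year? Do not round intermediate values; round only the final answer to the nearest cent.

Assessed value = $1,693,800 × 0.682 = $1,155,171.6
City of Sagehill: ($1,155,171.6 − $7,000) × 0.01261 = $1,148,171.6 × 0.01261 = $14,478.443876
Port Authority: $1,155,171.6 × 0.0034 = $3,927.58344
Thornbury Township: $1,155,171.6 × 0.00693 = $8,005.339188
Wrenford Unified SD: ($1,155,171.6 − $7,000) × 0.0134 = $1,148,171.6 × 0.0134 = $15,385.49944
Sable Creek County: ($1,155,171.6 − $7,000) × 0.00788 = $1,148,171.6 × 0.00788 = $9,047.592208
Levies subtotal = $50,844.458152
Total = $50,844.458152 + $212 = $51,056.458152

$51,056.46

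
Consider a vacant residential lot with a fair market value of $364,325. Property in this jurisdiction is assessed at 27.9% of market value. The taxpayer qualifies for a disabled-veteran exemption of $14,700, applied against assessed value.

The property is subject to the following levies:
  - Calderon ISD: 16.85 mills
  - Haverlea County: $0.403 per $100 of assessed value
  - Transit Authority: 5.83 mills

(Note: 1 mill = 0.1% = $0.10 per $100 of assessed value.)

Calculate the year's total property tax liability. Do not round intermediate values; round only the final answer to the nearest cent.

Assessed value = $364,325 × 0.279 = $101,646.675
Taxable value = $101,646.675 − $14,700 = $86,946.675
Calderon ISD: $86,946.675 × 0.01685 = $1,465.05147375
Haverlea County: $86,946.675 × 0.00403 = $350.39510025
Transit Authority: $86,946.675 × 0.00583 = $506.89911525
Total = $2,322.34568925

$2,322.35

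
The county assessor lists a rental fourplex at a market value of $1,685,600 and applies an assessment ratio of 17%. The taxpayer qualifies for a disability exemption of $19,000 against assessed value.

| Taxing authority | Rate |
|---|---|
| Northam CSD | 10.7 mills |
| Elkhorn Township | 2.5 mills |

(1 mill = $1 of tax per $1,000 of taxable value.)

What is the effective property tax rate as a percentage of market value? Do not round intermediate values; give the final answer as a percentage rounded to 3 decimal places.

Assessed value = $1,685,600 × 0.17 = $286,552
Taxable value = $286,552 − $19,000 = $267,552
Northam CSD: $267,552 × 0.0107 = $2,862.8064
Elkhorn Township: $267,552 × 0.0025 = $668.88
Total tax = $3,531.6864
Effective rate = $3,531.6864 ÷ $1,685,600 = 0.210% of market value

0.210%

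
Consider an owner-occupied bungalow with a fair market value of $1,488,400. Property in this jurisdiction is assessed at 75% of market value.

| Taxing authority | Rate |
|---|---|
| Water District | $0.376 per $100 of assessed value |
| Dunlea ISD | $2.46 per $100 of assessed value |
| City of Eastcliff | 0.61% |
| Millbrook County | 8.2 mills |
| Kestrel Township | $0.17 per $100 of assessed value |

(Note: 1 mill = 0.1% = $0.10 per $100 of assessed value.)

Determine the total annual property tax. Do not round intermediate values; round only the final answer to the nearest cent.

$49,519.07

Assessed value = $1,488,400 × 0.75 = $1,116,300
Water District: $1,116,300 × 0.00376 = $4,197.288
Dunlea ISD: $1,116,300 × 0.0246 = $27,460.98
City of Eastcliff: $1,116,300 × 0.0061 = $6,809.43
Millbrook County: $1,116,300 × 0.0082 = $9,153.66
Kestrel Township: $1,116,300 × 0.0017 = $1,897.71
Total = $49,519.068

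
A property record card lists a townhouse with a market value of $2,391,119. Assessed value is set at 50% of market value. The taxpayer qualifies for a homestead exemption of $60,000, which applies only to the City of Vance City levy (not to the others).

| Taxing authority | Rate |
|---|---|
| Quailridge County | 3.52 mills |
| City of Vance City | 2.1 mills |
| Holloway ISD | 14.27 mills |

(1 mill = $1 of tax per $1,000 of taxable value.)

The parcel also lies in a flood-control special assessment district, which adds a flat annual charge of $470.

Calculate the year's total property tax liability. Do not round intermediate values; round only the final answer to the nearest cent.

$24,123.68

Assessed value = $2,391,119 × 0.5 = $1,195,559.5
Quailridge County: $1,195,559.5 × 0.00352 = $4,208.36944
City of Vance City: ($1,195,559.5 − $60,000) × 0.0021 = $1,135,559.5 × 0.0021 = $2,384.67495
Holloway ISD: $1,195,559.5 × 0.01427 = $17,060.634065
Levies subtotal = $23,653.678455
Total = $23,653.678455 + $470 = $24,123.678455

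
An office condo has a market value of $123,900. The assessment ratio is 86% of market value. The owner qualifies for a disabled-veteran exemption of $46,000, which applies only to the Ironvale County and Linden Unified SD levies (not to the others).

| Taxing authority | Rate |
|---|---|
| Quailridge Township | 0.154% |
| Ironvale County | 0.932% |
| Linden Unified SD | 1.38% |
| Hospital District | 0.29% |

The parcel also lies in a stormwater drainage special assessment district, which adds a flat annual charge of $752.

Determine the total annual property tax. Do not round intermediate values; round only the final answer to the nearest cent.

$2,625.11

Assessed value = $123,900 × 0.86 = $106,554
Quailridge Township: $106,554 × 0.00154 = $164.09316
Ironvale County: ($106,554 − $46,000) × 0.00932 = $60,554 × 0.00932 = $564.36328
Linden Unified SD: ($106,554 − $46,000) × 0.0138 = $60,554 × 0.0138 = $835.6452
Hospital District: $106,554 × 0.0029 = $309.0066
Levies subtotal = $1,873.10824
Total = $1,873.10824 + $752 = $2,625.10824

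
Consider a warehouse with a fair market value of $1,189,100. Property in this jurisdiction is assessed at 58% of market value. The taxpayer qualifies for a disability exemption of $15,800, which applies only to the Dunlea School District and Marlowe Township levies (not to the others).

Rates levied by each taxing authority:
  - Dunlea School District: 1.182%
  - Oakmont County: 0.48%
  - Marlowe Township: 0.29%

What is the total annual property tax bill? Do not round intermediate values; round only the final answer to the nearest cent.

$13,229.94

Assessed value = $1,189,100 × 0.58 = $689,678
Dunlea School District: ($689,678 − $15,800) × 0.01182 = $673,878 × 0.01182 = $7,965.23796
Oakmont County: $689,678 × 0.0048 = $3,310.4544
Marlowe Township: ($689,678 − $15,800) × 0.0029 = $673,878 × 0.0029 = $1,954.2462
Total = $13,229.93856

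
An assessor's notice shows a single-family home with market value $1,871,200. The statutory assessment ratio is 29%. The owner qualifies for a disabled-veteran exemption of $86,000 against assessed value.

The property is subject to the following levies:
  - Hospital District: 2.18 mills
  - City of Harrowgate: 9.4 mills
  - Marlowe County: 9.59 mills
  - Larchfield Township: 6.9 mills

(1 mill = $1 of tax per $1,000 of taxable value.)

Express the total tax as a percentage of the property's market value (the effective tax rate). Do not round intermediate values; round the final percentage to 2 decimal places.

Assessed value = $1,871,200 × 0.29 = $542,648
Taxable value = $542,648 − $86,000 = $456,648
Hospital District: $456,648 × 0.00218 = $995.49264
City of Harrowgate: $456,648 × 0.0094 = $4,292.4912
Marlowe County: $456,648 × 0.00959 = $4,379.25432
Larchfield Township: $456,648 × 0.0069 = $3,150.8712
Total tax = $12,818.10936
Effective rate = $12,818.10936 ÷ $1,871,200 = 0.69% of market value

0.69%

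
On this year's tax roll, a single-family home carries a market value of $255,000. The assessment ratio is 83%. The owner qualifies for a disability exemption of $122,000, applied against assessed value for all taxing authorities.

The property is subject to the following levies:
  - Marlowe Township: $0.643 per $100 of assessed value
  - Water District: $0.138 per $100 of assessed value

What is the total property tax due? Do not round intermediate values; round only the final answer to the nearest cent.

$700.17

Assessed value = $255,000 × 0.83 = $211,650
Taxable value = $211,650 − $122,000 = $89,650
Marlowe Township: $89,650 × 0.00643 = $576.4495
Water District: $89,650 × 0.00138 = $123.717
Total = $576.4495 + $123.717 = $700.1665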